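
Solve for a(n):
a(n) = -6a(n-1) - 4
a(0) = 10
First-order linear non-homogeneous.
Homogeneous solution: a_h(n) = A·(-6)^n.
Try constant particular solution a_p = K: K = -6K - 4 ⇒ K = - \frac{4}{7}.
General: a(n) = A·(-6)^n - \frac{4}{7}.
Apply a(0) = 10: A - \frac{4}{7} = 10 ⇒ A = \frac{74}{7}.
So a(n) = \frac{74 \left(-6\right)^{n}}{7} - \frac{4}{7}.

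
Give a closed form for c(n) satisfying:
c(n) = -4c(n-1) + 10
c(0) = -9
First-order linear non-homogeneous.
Homogeneous solution: c_h(n) = A·(-4)^n.
Try constant particular solution c_p = K: K = -4K + 10 ⇒ K = 2.
General: c(n) = A·(-4)^n + 2.
Apply c(0) = -9: A + 2 = -9 ⇒ A = -11.
So c(n) = 2 - 11 \left(-4\right)^{n}.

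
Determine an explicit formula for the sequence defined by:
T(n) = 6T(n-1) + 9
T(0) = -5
First-order linear non-homogeneous.
Homogeneous solution: T_h(n) = A·(6)^n.
Try constant particular solution T_p = K: K = 6K + 9 ⇒ K = - \frac{9}{5}.
General: T(n) = A·(6)^n - \frac{9}{5}.
Apply T(0) = -5: A - \frac{9}{5} = -5 ⇒ A = - \frac{16}{5}.
So T(n) = - \frac{16 \cdot 6^{n}}{5} - \frac{9}{5}.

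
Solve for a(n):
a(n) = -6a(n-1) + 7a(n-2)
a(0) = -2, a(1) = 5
Characteristic equation: x² + 6x - 7 = 0, which factors as (x - (-7))(x - (1)) = 0.
Roots r₁ = -7, r₂ = 1 (distinct).
General solution: a(n) = A·(-7)^n + B·(1)^n.
From a(0) = -2: A + B = -2.
From a(1) = 5: -7A + B = 5.
Solving: A = - \frac{7}{8}, B = - \frac{9}{8}.
So a(n) = - \frac{7 \left(-7\right)^{n}}{8} - \frac{9}{8}.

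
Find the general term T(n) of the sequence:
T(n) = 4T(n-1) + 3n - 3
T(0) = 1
First-order linear with linear forcing.
Homogeneous solution: T_h(n) = A·(4)^n.
Try particular T_p(n) = pn + q. Substituting:
  pn + q = 4(p(n-1) + q) + 3n - 3.
Matching the n-coefficient: p = 4p + 3 ⇒ p = -1.
Matching constants: q = -4p + 4q - 3 ⇒ q = - \frac{1}{3}.
General: T(n) = A·(4)^n - n - \frac{1}{3}.
Apply T(0) = 1: A - \frac{1}{3} = 1 ⇒ A = \frac{4}{3}.
So T(n) = \frac{4 \cdot 4^{n}}{3} - n - \frac{1}{3}.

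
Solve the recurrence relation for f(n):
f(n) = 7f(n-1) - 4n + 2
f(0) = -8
First-order linear with linear forcing.
Homogeneous solution: f_h(n) = A·(7)^n.
Try particular f_p(n) = pn + q. Substituting:
  pn + q = 7(p(n-1) + q) - 4n + 2.
Matching the n-coefficient: p = 7p - 4 ⇒ p = \frac{2}{3}.
Matching constants: q = -7p + 7q + 2 ⇒ q = \frac{4}{9}.
General: f(n) = A·(7)^n + \frac{2 n}{3} + \frac{4}{9}.
Apply f(0) = -8: A + \frac{4}{9} = -8 ⇒ A = - \frac{76}{9}.
So f(n) = - \frac{76 \cdot 7^{n}}{9} + \frac{2 n}{3} + \frac{4}{9}.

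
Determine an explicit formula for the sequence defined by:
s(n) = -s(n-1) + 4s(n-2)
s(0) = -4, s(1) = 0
Characteristic equation: x² + x - 4 = 0.
Discriminant Δ = (-1)² + 4·(4) = 17.
Roots r₁,₂ = (-1 ± √17)/2, so r₁ = - \frac{1}{2} + \frac{\sqrt{17}}{2}, r₂ = - \frac{\sqrt{17}}{2} - \frac{1}{2}.
General solution: s(n) = A·r₁^n + B·r₂^n.
From the initial conditions, A + B = -4 and r₁A + r₂B = 0.
Since r₁ - r₂ = √17: A = (0 - (-4)r₂)/√17 = -2 - \frac{2 \sqrt{17}}{17}, and B = -4 - A = -2 + \frac{2 \sqrt{17}}{17}.
So s(n) = \left(-2 - \frac{2 \sqrt{17}}{17}\right)\left(- \frac{1}{2} + \frac{\sqrt{17}}{2}\right)^n + \left(-2 + \frac{2 \sqrt{17}}{17}\right)\left(- \frac{\sqrt{17}}{2} - \frac{1}{2}\right)^n.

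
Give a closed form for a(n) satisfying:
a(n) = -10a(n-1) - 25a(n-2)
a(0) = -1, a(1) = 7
Characteristic equation: x² + 10x + 25 = 0, which is (x - (-5))².
Repeated root r = -5.
General solution: a(n) = (A + Bn)·(-5)^n.
From a(0) = -1: A = -1.
From a(1) = 7: (A + B)·(-5) = 7 ⇒ B = - \frac{2}{5}.
So a(n) = \left(- \frac{2 n}{5} - 1\right) \cdot (-5)^n.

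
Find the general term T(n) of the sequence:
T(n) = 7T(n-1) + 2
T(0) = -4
First-order linear non-homogeneous.
Homogeneous solution: T_h(n) = A·(7)^n.
Try constant particular solution T_p = K: K = 7K + 2 ⇒ K = - \frac{1}{3}.
General: T(n) = A·(7)^n - \frac{1}{3}.
Apply T(0) = -4: A - \frac{1}{3} = -4 ⇒ A = - \frac{11}{3}.
So T(n) = - \frac{11 \cdot 7^{n}}{3} - \frac{1}{3}.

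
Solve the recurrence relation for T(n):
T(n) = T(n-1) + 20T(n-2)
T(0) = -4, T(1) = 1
Characteristic equation: x² - x - 20 = 0, which factors as (x - (5))(x - (-4)) = 0.
Roots r₁ = 5, r₂ = -4 (distinct).
General solution: T(n) = A·(5)^n + B·(-4)^n.
From T(0) = -4: A + B = -4.
From T(1) = 1: 5A - 4B = 1.
Solving: A = - \frac{5}{3}, B = - \frac{7}{3}.
So T(n) = - \frac{7 \left(-4\right)^{n}}{3} - \frac{5 \cdot 5^{n}}{3}.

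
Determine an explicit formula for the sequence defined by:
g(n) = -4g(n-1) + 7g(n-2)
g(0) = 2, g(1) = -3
Characteristic equation: x² + 4x - 7 = 0.
Discriminant Δ = (-4)² + 4·(7) = 44.
Roots r₁,₂ = (-4 ± √44)/2, so r₁ = -2 + \sqrt{11}, r₂ = - \sqrt{11} - 2.
General solution: g(n) = A·r₁^n + B·r₂^n.
From the initial conditions, A + B = 2 and r₁A + r₂B = -3.
Since r₁ - r₂ = √44: A = (-3 - (2)r₂)/√44 = \frac{\sqrt{11}}{22} + 1, and B = 2 - A = 1 - \frac{\sqrt{11}}{22}.
So g(n) = \left(\frac{\sqrt{11}}{22} + 1\right)\left(-2 + \sqrt{11}\right)^n + \left(1 - \frac{\sqrt{11}}{22}\right)\left(- \sqrt{11} - 2\right)^n.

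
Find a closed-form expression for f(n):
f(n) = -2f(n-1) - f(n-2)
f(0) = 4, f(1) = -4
Characteristic equation: x² + 2x + 1 = 0, which is (x - (-1))².
Repeated root r = -1.
General solution: f(n) = (A + Bn)·(-1)^n.
From f(0) = 4: A = 4.
From f(1) = -4: (A + B)·(-1) = -4 ⇒ B = 0.
So f(n) = \left(4\right) \cdot (-1)^n.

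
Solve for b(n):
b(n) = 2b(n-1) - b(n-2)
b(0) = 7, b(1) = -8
Characteristic equation: x² - 2x + 1 = 0, which is (x - (1))².
Repeated root r = 1.
General solution: b(n) = (A + Bn)·(1)^n.
From b(0) = 7: A = 7.
From b(1) = -8: (A + B)·(1) = -8 ⇒ B = -15.
So b(n) = \left(7 - 15 n\right) \cdot (1)^n.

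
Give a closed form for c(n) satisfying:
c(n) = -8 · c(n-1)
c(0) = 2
Pure geometric recurrence with ratio -8.
By induction c(n) = c(0) · (-8)^n = 2 \left(-8\right)^{n}.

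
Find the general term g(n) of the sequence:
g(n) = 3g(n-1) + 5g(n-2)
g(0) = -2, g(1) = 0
Characteristic equation: x² - 3x - 5 = 0.
Discriminant Δ = (3)² + 4·(5) = 29.
Roots r₁,₂ = (3 ± √29)/2, so r₁ = \frac{3}{2} + \frac{\sqrt{29}}{2}, r₂ = \frac{3}{2} - \frac{\sqrt{29}}{2}.
General solution: g(n) = A·r₁^n + B·r₂^n.
From the initial conditions, A + B = -2 and r₁A + r₂B = 0.
Since r₁ - r₂ = √29: A = (0 - (-2)r₂)/√29 = -1 + \frac{3 \sqrt{29}}{29}, and B = -2 - A = -1 - \frac{3 \sqrt{29}}{29}.
So g(n) = \left(-1 + \frac{3 \sqrt{29}}{29}\right)\left(\frac{3}{2} + \frac{\sqrt{29}}{2}\right)^n + \left(-1 - \frac{3 \sqrt{29}}{29}\right)\left(\frac{3}{2} - \frac{\sqrt{29}}{2}\right)^n.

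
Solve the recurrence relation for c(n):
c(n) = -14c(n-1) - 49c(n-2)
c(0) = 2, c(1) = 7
Characteristic equation: x² + 14x + 49 = 0, which is (x - (-7))².
Repeated root r = -7.
General solution: c(n) = (A + Bn)·(-7)^n.
From c(0) = 2: A = 2.
From c(1) = 7: (A + B)·(-7) = 7 ⇒ B = -3.
So c(n) = \left(2 - 3 n\right) \cdot (-7)^n.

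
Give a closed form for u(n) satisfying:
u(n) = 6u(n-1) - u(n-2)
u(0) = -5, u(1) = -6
Characteristic equation: x² - 6x + 1 = 0.
Discriminant Δ = (6)² + 4·(-1) = 32.
Roots r₁,₂ = (6 ± √32)/2, so r₁ = 2 \sqrt{2} + 3, r₂ = 3 - 2 \sqrt{2}.
General solution: u(n) = A·r₁^n + B·r₂^n.
From the initial conditions, A + B = -5 and r₁A + r₂B = -6.
Since r₁ - r₂ = √32: A = (-6 - (-5)r₂)/√32 = - \frac{5}{2} + \frac{9 \sqrt{2}}{8}, and B = -5 - A = - \frac{5}{2} - \frac{9 \sqrt{2}}{8}.
So u(n) = \left(- \frac{5}{2} + \frac{9 \sqrt{2}}{8}\right)\left(2 \sqrt{2} + 3\right)^n + \left(- \frac{5}{2} - \frac{9 \sqrt{2}}{8}\right)\left(3 - 2 \sqrt{2}\right)^n.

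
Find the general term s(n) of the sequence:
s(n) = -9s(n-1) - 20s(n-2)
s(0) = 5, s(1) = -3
Characteristic equation: x² + 9x + 20 = 0, which factors as (x - (-5))(x - (-4)) = 0.
Roots r₁ = -5, r₂ = -4 (distinct).
General solution: s(n) = A·(-5)^n + B·(-4)^n.
From s(0) = 5: A + B = 5.
From s(1) = -3: -5A - 4B = -3.
Solving: A = -17, B = 22.
So s(n) = 22 \left(-4\right)^{n} - 17 \left(-5\right)^{n}.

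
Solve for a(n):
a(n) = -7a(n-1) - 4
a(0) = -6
First-order linear non-homogeneous.
Homogeneous solution: a_h(n) = A·(-7)^n.
Try constant particular solution a_p = K: K = -7K - 4 ⇒ K = - \frac{1}{2}.
General: a(n) = A·(-7)^n - \frac{1}{2}.
Apply a(0) = -6: A - \frac{1}{2} = -6 ⇒ A = - \frac{11}{2}.
So a(n) = - \frac{11 \left(-7\right)^{n}}{2} - \frac{1}{2}.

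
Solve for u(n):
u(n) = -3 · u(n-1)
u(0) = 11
Pure geometric recurrence with ratio -3.
By induction u(n) = u(0) · (-3)^n = 11 \left(-3\right)^{n}.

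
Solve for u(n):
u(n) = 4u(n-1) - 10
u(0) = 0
First-order linear non-homogeneous.
Homogeneous solution: u_h(n) = A·(4)^n.
Try constant particular solution u_p = K: K = 4K - 10 ⇒ K = \frac{10}{3}.
General: u(n) = A·(4)^n + \frac{10}{3}.
Apply u(0) = 0: A + \frac{10}{3} = 0 ⇒ A = - \frac{10}{3}.
So u(n) = \frac{10}{3} - \frac{10 \cdot 4^{n}}{3}.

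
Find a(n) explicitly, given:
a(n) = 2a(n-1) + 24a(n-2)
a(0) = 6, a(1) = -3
Characteristic equation: x² - 2x - 24 = 0, which factors as (x - (6))(x - (-4)) = 0.
Roots r₁ = 6, r₂ = -4 (distinct).
General solution: a(n) = A·(6)^n + B·(-4)^n.
From a(0) = 6: A + B = 6.
From a(1) = -3: 6A - 4B = -3.
Solving: A = \frac{21}{10}, B = \frac{39}{10}.
So a(n) = \frac{39 \left(-4\right)^{n}}{10} + \frac{21 \cdot 6^{n}}{10}.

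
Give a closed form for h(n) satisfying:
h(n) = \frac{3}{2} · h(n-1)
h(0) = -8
Pure geometric recurrence with ratio \frac{3}{2}.
By induction h(n) = h(0) · (\frac{3}{2})^n = - 8 \left(\frac{3}{2}\right)^{n}.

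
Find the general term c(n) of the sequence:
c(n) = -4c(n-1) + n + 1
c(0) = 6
First-order linear with linear forcing.
Homogeneous solution: c_h(n) = A·(-4)^n.
Try particular c_p(n) = pn + q. Substituting:
  pn + q = -4(p(n-1) + q) + n + 1.
Matching the n-coefficient: p = -4p + 1 ⇒ p = \frac{1}{5}.
Matching constants: q = 4p - 4q + 1 ⇒ q = \frac{9}{25}.
General: c(n) = A·(-4)^n + \frac{n}{5} + \frac{9}{25}.
Apply c(0) = 6: A + \frac{9}{25} = 6 ⇒ A = \frac{141}{25}.
So c(n) = \frac{141 \left(-4\right)^{n}}{25} + \frac{n}{5} + \frac{9}{25}.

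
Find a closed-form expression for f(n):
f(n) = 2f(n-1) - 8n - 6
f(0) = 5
First-order linear with linear forcing.
Homogeneous solution: f_h(n) = A·(2)^n.
Try particular f_p(n) = pn + q. Substituting:
  pn + q = 2(p(n-1) + q) - 8n - 6.
Matching the n-coefficient: p = 2p - 8 ⇒ p = 8.
Matching constants: q = -2p + 2q - 6 ⇒ q = 22.
General: f(n) = A·(2)^n + 8 n + 22.
Apply f(0) = 5: A + 22 = 5 ⇒ A = -17.
So f(n) = - 17 \cdot 2^{n} + 8 n + 22.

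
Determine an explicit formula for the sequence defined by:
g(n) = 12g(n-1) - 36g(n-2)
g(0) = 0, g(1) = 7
Characteristic equation: x² - 12x + 36 = 0, which is (x - (6))².
Repeated root r = 6.
General solution: g(n) = (A + Bn)·(6)^n.
From g(0) = 0: A = 0.
From g(1) = 7: (A + B)·(6) = 7 ⇒ B = \frac{7}{6}.
So g(n) = \left(\frac{7 n}{6}\right) \cdot (6)^n.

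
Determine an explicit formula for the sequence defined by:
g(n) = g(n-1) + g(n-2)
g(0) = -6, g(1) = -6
Characteristic equation: x² - x - 1 = 0.
Discriminant Δ = (1)² + 4·(1) = 5.
Roots r₁,₂ = (1 ± √5)/2, so r₁ = \frac{1}{2} + \frac{\sqrt{5}}{2}, r₂ = \frac{1}{2} - \frac{\sqrt{5}}{2}.
General solution: g(n) = A·r₁^n + B·r₂^n.
From the initial conditions, A + B = -6 and r₁A + r₂B = -6.
Since r₁ - r₂ = √5: A = (-6 - (-6)r₂)/√5 = -3 - \frac{3 \sqrt{5}}{5}, and B = -6 - A = -3 + \frac{3 \sqrt{5}}{5}.
So g(n) = \left(-3 - \frac{3 \sqrt{5}}{5}\right)\left(\frac{1}{2} + \frac{\sqrt{5}}{2}\right)^n + \left(-3 + \frac{3 \sqrt{5}}{5}\right)\left(\frac{1}{2} - \frac{\sqrt{5}}{2}\right)^n.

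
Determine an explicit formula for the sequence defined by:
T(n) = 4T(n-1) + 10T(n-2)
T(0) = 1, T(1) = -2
Characteristic equation: x² - 4x - 10 = 0.
Discriminant Δ = (4)² + 4·(10) = 56.
Roots r₁,₂ = (4 ± √56)/2, so r₁ = 2 + \sqrt{14}, r₂ = 2 - \sqrt{14}.
General solution: T(n) = A·r₁^n + B·r₂^n.
From the initial conditions, A + B = 1 and r₁A + r₂B = -2.
Since r₁ - r₂ = √56: A = (-2 - (1)r₂)/√56 = \frac{1}{2} - \frac{\sqrt{14}}{7}, and B = 1 - A = \frac{1}{2} + \frac{\sqrt{14}}{7}.
So T(n) = \left(\frac{1}{2} - \frac{\sqrt{14}}{7}\right)\left(2 + \sqrt{14}\right)^n + \left(\frac{1}{2} + \frac{\sqrt{14}}{7}\right)\left(2 - \sqrt{14}\right)^n.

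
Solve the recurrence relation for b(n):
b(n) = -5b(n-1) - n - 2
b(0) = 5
First-order linear with linear forcing.
Homogeneous solution: b_h(n) = A·(-5)^n.
Try particular b_p(n) = pn + q. Substituting:
  pn + q = -5(p(n-1) + q) - n - 2.
Matching the n-coefficient: p = -5p - 1 ⇒ p = - \frac{1}{6}.
Matching constants: q = 5p - 5q - 2 ⇒ q = - \frac{17}{36}.
General: b(n) = A·(-5)^n - \frac{n}{6} - \frac{17}{36}.
Apply b(0) = 5: A - \frac{17}{36} = 5 ⇒ A = \frac{197}{36}.
So b(n) = \frac{197 \left(-5\right)^{n}}{36} - \frac{n}{6} - \frac{17}{36}.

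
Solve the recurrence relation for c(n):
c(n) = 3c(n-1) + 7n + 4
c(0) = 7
First-order linear with linear forcing.
Homogeneous solution: c_h(n) = A·(3)^n.
Try particular c_p(n) = pn + q. Substituting:
  pn + q = 3(p(n-1) + q) + 7n + 4.
Matching the n-coefficient: p = 3p + 7 ⇒ p = - \frac{7}{2}.
Matching constants: q = -3p + 3q + 4 ⇒ q = - \frac{29}{4}.
General: c(n) = A·(3)^n - \frac{7 n}{2} - \frac{29}{4}.
Apply c(0) = 7: A - \frac{29}{4} = 7 ⇒ A = \frac{57}{4}.
So c(n) = \frac{57 \cdot 3^{n}}{4} - \frac{7 n}{2} - \frac{29}{4}.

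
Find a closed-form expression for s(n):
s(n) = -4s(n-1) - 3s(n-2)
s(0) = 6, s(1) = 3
Characteristic equation: x² + 4x + 3 = 0, which factors as (x - (-3))(x - (-1)) = 0.
Roots r₁ = -3, r₂ = -1 (distinct).
General solution: s(n) = A·(-3)^n + B·(-1)^n.
From s(0) = 6: A + B = 6.
From s(1) = 3: -3A - B = 3.
Solving: A = - \frac{9}{2}, B = \frac{21}{2}.
So s(n) = \frac{21 \left(-1\right)^{n}}{2} - \frac{9 \left(-3\right)^{n}}{2}.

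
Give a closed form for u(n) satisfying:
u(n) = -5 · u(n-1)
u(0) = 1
Pure geometric recurrence with ratio -5.
By induction u(n) = u(0) · (-5)^n = \left(-5\right)^{n}.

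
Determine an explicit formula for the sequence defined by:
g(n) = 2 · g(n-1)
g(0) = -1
Pure geometric recurrence with ratio 2.
By induction g(n) = g(0) · (2)^n = - 2^{n}.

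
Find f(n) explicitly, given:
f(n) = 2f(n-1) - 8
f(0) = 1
First-order linear non-homogeneous.
Homogeneous solution: f_h(n) = A·(2)^n.
Try constant particular solution f_p = K: K = 2K - 8 ⇒ K = 8.
General: f(n) = A·(2)^n + 8.
Apply f(0) = 1: A + 8 = 1 ⇒ A = -7.
So f(n) = 8 - 7 \cdot 2^{n}.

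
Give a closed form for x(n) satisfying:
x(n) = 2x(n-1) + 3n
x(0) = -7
First-order linear with linear forcing.
Homogeneous solution: x_h(n) = A·(2)^n.
Try particular x_p(n) = pn + q. Substituting:
  pn + q = 2(p(n-1) + q) + 3n.
Matching the n-coefficient: p = 2p + 3 ⇒ p = -3.
Matching constants: q = -2p + 2q ⇒ q = -6.
General: x(n) = A·(2)^n - 3 n - 6.
Apply x(0) = -7: A - 6 = -7 ⇒ A = -1.
So x(n) = - 2^{n} - 3 n - 6.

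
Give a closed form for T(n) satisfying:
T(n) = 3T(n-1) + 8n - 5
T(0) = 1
First-order linear with linear forcing.
Homogeneous solution: T_h(n) = A·(3)^n.
Try particular T_p(n) = pn + q. Substituting:
  pn + q = 3(p(n-1) + q) + 8n - 5.
Matching the n-coefficient: p = 3p + 8 ⇒ p = -4.
Matching constants: q = -3p + 3q - 5 ⇒ q = - \frac{7}{2}.
General: T(n) = A·(3)^n - 4 n - \frac{7}{2}.
Apply T(0) = 1: A - \frac{7}{2} = 1 ⇒ A = \frac{9}{2}.
So T(n) = \frac{9 \cdot 3^{n}}{2} - 4 n - \frac{7}{2}.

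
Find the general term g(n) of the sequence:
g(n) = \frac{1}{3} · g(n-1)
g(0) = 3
Pure geometric recurrence with ratio \frac{1}{3}.
By induction g(n) = g(0) · (\frac{1}{3})^n = 3 \cdot 3^{- n}.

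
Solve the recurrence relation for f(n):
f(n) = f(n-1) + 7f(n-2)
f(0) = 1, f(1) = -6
Characteristic equation: x² - x - 7 = 0.
Discriminant Δ = (1)² + 4·(7) = 29.
Roots r₁,₂ = (1 ± √29)/2, so r₁ = \frac{1}{2} + \frac{\sqrt{29}}{2}, r₂ = \frac{1}{2} - \frac{\sqrt{29}}{2}.
General solution: f(n) = A·r₁^n + B·r₂^n.
From the initial conditions, A + B = 1 and r₁A + r₂B = -6.
Since r₁ - r₂ = √29: A = (-6 - (1)r₂)/√29 = \frac{1}{2} - \frac{13 \sqrt{29}}{58}, and B = 1 - A = \frac{1}{2} + \frac{13 \sqrt{29}}{58}.
So f(n) = \left(\frac{1}{2} - \frac{13 \sqrt{29}}{58}\right)\left(\frac{1}{2} + \frac{\sqrt{29}}{2}\right)^n + \left(\frac{1}{2} + \frac{13 \sqrt{29}}{58}\right)\left(\frac{1}{2} - \frac{\sqrt{29}}{2}\right)^n.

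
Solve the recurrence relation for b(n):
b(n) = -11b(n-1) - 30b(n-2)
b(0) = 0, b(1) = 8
Characteristic equation: x² + 11x + 30 = 0, which factors as (x - (-5))(x - (-6)) = 0.
Roots r₁ = -5, r₂ = -6 (distinct).
General solution: b(n) = A·(-5)^n + B·(-6)^n.
From b(0) = 0: A + B = 0.
From b(1) = 8: -5A - 6B = 8.
Solving: A = 8, B = -8.
So b(n) = 8 \left(-5\right)^{n} - 8 \left(-6\right)^{n}.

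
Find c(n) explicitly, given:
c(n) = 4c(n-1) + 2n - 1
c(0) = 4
First-order linear with linear forcing.
Homogeneous solution: c_h(n) = A·(4)^n.
Try particular c_p(n) = pn + q. Substituting:
  pn + q = 4(p(n-1) + q) + 2n - 1.
Matching the n-coefficient: p = 4p + 2 ⇒ p = - \frac{2}{3}.
Matching constants: q = -4p + 4q - 1 ⇒ q = - \frac{5}{9}.
General: c(n) = A·(4)^n - \frac{2 n}{3} - \frac{5}{9}.
Apply c(0) = 4: A - \frac{5}{9} = 4 ⇒ A = \frac{41}{9}.
So c(n) = \frac{41 \cdot 4^{n}}{9} - \frac{2 n}{3} - \frac{5}{9}.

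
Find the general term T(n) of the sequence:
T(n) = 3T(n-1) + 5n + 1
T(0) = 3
First-order linear with linear forcing.
Homogeneous solution: T_h(n) = A·(3)^n.
Try particular T_p(n) = pn + q. Substituting:
  pn + q = 3(p(n-1) + q) + 5n + 1.
Matching the n-coefficient: p = 3p + 5 ⇒ p = - \frac{5}{2}.
Matching constants: q = -3p + 3q + 1 ⇒ q = - \frac{17}{4}.
General: T(n) = A·(3)^n - \frac{5 n}{2} - \frac{17}{4}.
Apply T(0) = 3: A - \frac{17}{4} = 3 ⇒ A = \frac{29}{4}.
So T(n) = \frac{29 \cdot 3^{n}}{4} - \frac{5 n}{2} - \frac{17}{4}.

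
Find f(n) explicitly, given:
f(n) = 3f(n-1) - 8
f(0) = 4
First-order linear non-homogeneous.
Homogeneous solution: f_h(n) = A·(3)^n.
Try constant particular solution f_p = K: K = 3K - 8 ⇒ K = 4.
General: f(n) = A·(3)^n + 4.
Apply f(0) = 4: A + 4 = 4 ⇒ A = 0.
So f(n) = 4.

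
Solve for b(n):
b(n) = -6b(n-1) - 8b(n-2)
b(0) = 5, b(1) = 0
Characteristic equation: x² + 6x + 8 = 0, which factors as (x - (-4))(x - (-2)) = 0.
Roots r₁ = -4, r₂ = -2 (distinct).
General solution: b(n) = A·(-4)^n + B·(-2)^n.
From b(0) = 5: A + B = 5.
From b(1) = 0: -4A - 2B = 0.
Solving: A = -5, B = 10.
So b(n) = 10 \left(-2\right)^{n} - 5 \left(-4\right)^{n}.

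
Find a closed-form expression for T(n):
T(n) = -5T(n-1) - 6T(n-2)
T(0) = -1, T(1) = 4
Characteristic equation: x² + 5x + 6 = 0, which factors as (x - (-3))(x - (-2)) = 0.
Roots r₁ = -3, r₂ = -2 (distinct).
General solution: T(n) = A·(-3)^n + B·(-2)^n.
From T(0) = -1: A + B = -1.
From T(1) = 4: -3A - 2B = 4.
Solving: A = -2, B = 1.
So T(n) = \left(-2\right)^{n} - 2 \left(-3\right)^{n}.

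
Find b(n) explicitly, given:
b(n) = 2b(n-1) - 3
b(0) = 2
First-order linear non-homogeneous.
Homogeneous solution: b_h(n) = A·(2)^n.
Try constant particular solution b_p = K: K = 2K - 3 ⇒ K = 3.
General: b(n) = A·(2)^n + 3.
Apply b(0) = 2: A + 3 = 2 ⇒ A = -1.
So b(n) = 3 - 2^{n}.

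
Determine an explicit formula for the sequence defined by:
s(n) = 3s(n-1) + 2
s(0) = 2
First-order linear non-homogeneous.
Homogeneous solution: s_h(n) = A·(3)^n.
Try constant particular solution s_p = K: K = 3K + 2 ⇒ K = -1.
General: s(n) = A·(3)^n - 1.
Apply s(0) = 2: A - 1 = 2 ⇒ A = 3.
So s(n) = 3 \cdot 3^{n} - 1.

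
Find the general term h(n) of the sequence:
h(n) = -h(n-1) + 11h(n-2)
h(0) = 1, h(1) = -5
Characteristic equation: x² + x - 11 = 0.
Discriminant Δ = (-1)² + 4·(11) = 45.
Roots r₁,₂ = (-1 ± √45)/2, so r₁ = - \frac{1}{2} + \frac{3 \sqrt{5}}{2}, r₂ = - \frac{3 \sqrt{5}}{2} - \frac{1}{2}.
General solution: h(n) = A·r₁^n + B·r₂^n.
From the initial conditions, A + B = 1 and r₁A + r₂B = -5.
Since r₁ - r₂ = √45: A = (-5 - (1)r₂)/√45 = \frac{1}{2} - \frac{3 \sqrt{5}}{10}, and B = 1 - A = \frac{1}{2} + \frac{3 \sqrt{5}}{10}.
So h(n) = \left(\frac{1}{2} - \frac{3 \sqrt{5}}{10}\right)\left(- \frac{1}{2} + \frac{3 \sqrt{5}}{2}\right)^n + \left(\frac{1}{2} + \frac{3 \sqrt{5}}{10}\right)\left(- \frac{3 \sqrt{5}}{2} - \frac{1}{2}\right)^n.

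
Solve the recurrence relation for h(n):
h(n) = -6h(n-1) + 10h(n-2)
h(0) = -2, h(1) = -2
Characteristic equation: x² + 6x - 10 = 0.
Discriminant Δ = (-6)² + 4·(10) = 76.
Roots r₁,₂ = (-6 ± √76)/2, so r₁ = -3 + \sqrt{19}, r₂ = - \sqrt{19} - 3.
General solution: h(n) = A·r₁^n + B·r₂^n.
From the initial conditions, A + B = -2 and r₁A + r₂B = -2.
Since r₁ - r₂ = √76: A = (-2 - (-2)r₂)/√76 = -1 - \frac{4 \sqrt{19}}{19}, and B = -2 - A = -1 + \frac{4 \sqrt{19}}{19}.
So h(n) = \left(-1 - \frac{4 \sqrt{19}}{19}\right)\left(-3 + \sqrt{19}\right)^n + \left(-1 + \frac{4 \sqrt{19}}{19}\right)\left(- \sqrt{19} - 3\right)^n.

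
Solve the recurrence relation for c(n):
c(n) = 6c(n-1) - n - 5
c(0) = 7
First-order linear with linear forcing.
Homogeneous solution: c_h(n) = A·(6)^n.
Try particular c_p(n) = pn + q. Substituting:
  pn + q = 6(p(n-1) + q) - n - 5.
Matching the n-coefficient: p = 6p - 1 ⇒ p = \frac{1}{5}.
Matching constants: q = -6p + 6q - 5 ⇒ q = \frac{31}{25}.
General: c(n) = A·(6)^n + \frac{n}{5} + \frac{31}{25}.
Apply c(0) = 7: A + \frac{31}{25} = 7 ⇒ A = \frac{144}{25}.
So c(n) = \frac{144 \cdot 6^{n}}{25} + \frac{n}{5} + \frac{31}{25}.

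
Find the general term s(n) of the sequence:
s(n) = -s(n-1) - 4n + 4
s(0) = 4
First-order linear with linear forcing.
Homogeneous solution: s_h(n) = A·(-1)^n.
Try particular s_p(n) = pn + q. Substituting:
  pn + q = -(p(n-1) + q) - 4n + 4.
Matching the n-coefficient: p = -p - 4 ⇒ p = -2.
Matching constants: q = p - q + 4 ⇒ q = 1.
General: s(n) = A·(-1)^n - 2 n + 1.
Apply s(0) = 4: A + 1 = 4 ⇒ A = 3.
So s(n) = 3 \left(-1\right)^{n} - 2 n + 1.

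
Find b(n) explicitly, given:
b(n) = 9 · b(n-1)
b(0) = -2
Pure geometric recurrence with ratio 9.
By induction b(n) = b(0) · (9)^n = - 2 \cdot 9^{n}.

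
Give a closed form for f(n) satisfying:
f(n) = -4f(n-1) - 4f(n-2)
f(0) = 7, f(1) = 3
Characteristic equation: x² + 4x + 4 = 0, which is (x - (-2))².
Repeated root r = -2.
General solution: f(n) = (A + Bn)·(-2)^n.
From f(0) = 7: A = 7.
From f(1) = 3: (A + B)·(-2) = 3 ⇒ B = - \frac{17}{2}.
So f(n) = \left(7 - \frac{17 n}{2}\right) \cdot (-2)^n.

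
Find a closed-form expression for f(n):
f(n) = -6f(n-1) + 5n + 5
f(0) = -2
First-order linear with linear forcing.
Homogeneous solution: f_h(n) = A·(-6)^n.
Try particular f_p(n) = pn + q. Substituting:
  pn + q = -6(p(n-1) + q) + 5n + 5.
Matching the n-coefficient: p = -6p + 5 ⇒ p = \frac{5}{7}.
Matching constants: q = 6p - 6q + 5 ⇒ q = \frac{65}{49}.
General: f(n) = A·(-6)^n + \frac{5 n}{7} + \frac{65}{49}.
Apply f(0) = -2: A + \frac{65}{49} = -2 ⇒ A = - \frac{163}{49}.
So f(n) = - \frac{163 \left(-6\right)^{n}}{49} + \frac{5 n}{7} + \frac{65}{49}.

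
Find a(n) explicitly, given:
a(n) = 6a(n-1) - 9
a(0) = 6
First-order linear non-homogeneous.
Homogeneous solution: a_h(n) = A·(6)^n.
Try constant particular solution a_p = K: K = 6K - 9 ⇒ K = \frac{9}{5}.
General: a(n) = A·(6)^n + \frac{9}{5}.
Apply a(0) = 6: A + \frac{9}{5} = 6 ⇒ A = \frac{21}{5}.
So a(n) = \frac{21 \cdot 6^{n}}{5} + \frac{9}{5}.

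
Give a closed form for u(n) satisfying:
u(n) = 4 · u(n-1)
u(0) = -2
Pure geometric recurrence with ratio 4.
By induction u(n) = u(0) · (4)^n = - 2 \cdot 4^{n}.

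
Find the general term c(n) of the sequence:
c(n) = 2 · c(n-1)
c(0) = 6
Pure geometric recurrence with ratio 2.
By induction c(n) = c(0) · (2)^n = 6 \cdot 2^{n}.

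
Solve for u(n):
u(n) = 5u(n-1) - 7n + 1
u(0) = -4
First-order linear with linear forcing.
Homogeneous solution: u_h(n) = A·(5)^n.
Try particular u_p(n) = pn + q. Substituting:
  pn + q = 5(p(n-1) + q) - 7n + 1.
Matching the n-coefficient: p = 5p - 7 ⇒ p = \frac{7}{4}.
Matching constants: q = -5p + 5q + 1 ⇒ q = \frac{31}{16}.
General: u(n) = A·(5)^n + \frac{7 n}{4} + \frac{31}{16}.
Apply u(0) = -4: A + \frac{31}{16} = -4 ⇒ A = - \frac{95}{16}.
So u(n) = - \frac{95 \cdot 5^{n}}{16} + \frac{7 n}{4} + \frac{31}{16}.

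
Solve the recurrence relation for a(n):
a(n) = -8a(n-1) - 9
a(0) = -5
First-order linear non-homogeneous.
Homogeneous solution: a_h(n) = A·(-8)^n.
Try constant particular solution a_p = K: K = -8K - 9 ⇒ K = -1.
General: a(n) = A·(-8)^n - 1.
Apply a(0) = -5: A - 1 = -5 ⇒ A = -4.
So a(n) = - 4 \left(-8\right)^{n} - 1.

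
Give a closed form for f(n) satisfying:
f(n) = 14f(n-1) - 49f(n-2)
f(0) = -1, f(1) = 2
Characteristic equation: x² - 14x + 49 = 0, which is (x - (7))².
Repeated root r = 7.
General solution: f(n) = (A + Bn)·(7)^n.
From f(0) = -1: A = -1.
From f(1) = 2: (A + B)·(7) = 2 ⇒ B = \frac{9}{7}.
So f(n) = \left(\frac{9 n}{7} - 1\right) \cdot (7)^n.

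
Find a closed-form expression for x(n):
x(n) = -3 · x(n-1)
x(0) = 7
Pure geometric recurrence with ratio -3.
By induction x(n) = x(0) · (-3)^n = 7 \left(-3\right)^{n}.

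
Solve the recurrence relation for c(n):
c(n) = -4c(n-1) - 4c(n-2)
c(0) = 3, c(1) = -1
Characteristic equation: x² + 4x + 4 = 0, which is (x - (-2))².
Repeated root r = -2.
General solution: c(n) = (A + Bn)·(-2)^n.
From c(0) = 3: A = 3.
From c(1) = -1: (A + B)·(-2) = -1 ⇒ B = - \frac{5}{2}.
So c(n) = \left(3 - \frac{5 n}{2}\right) \cdot (-2)^n.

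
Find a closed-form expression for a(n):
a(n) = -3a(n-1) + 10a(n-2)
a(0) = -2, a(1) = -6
Characteristic equation: x² + 3x - 10 = 0, which factors as (x - (2))(x - (-5)) = 0.
Roots r₁ = 2, r₂ = -5 (distinct).
General solution: a(n) = A·(2)^n + B·(-5)^n.
From a(0) = -2: A + B = -2.
From a(1) = -6: 2A - 5B = -6.
Solving: A = - \frac{16}{7}, B = \frac{2}{7}.
So a(n) = \frac{2 \left(-5\right)^{n}}{7} - \frac{16 \cdot 2^{n}}{7}.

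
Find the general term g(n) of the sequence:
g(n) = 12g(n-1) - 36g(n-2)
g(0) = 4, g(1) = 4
Characteristic equation: x² - 12x + 36 = 0, which is (x - (6))².
Repeated root r = 6.
General solution: g(n) = (A + Bn)·(6)^n.
From g(0) = 4: A = 4.
From g(1) = 4: (A + B)·(6) = 4 ⇒ B = - \frac{10}{3}.
So g(n) = \left(4 - \frac{10 n}{3}\right) \cdot (6)^n.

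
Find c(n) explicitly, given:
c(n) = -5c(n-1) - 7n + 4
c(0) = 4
First-order linear with linear forcing.
Homogeneous solution: c_h(n) = A·(-5)^n.
Try particular c_p(n) = pn + q. Substituting:
  pn + q = -5(p(n-1) + q) - 7n + 4.
Matching the n-coefficient: p = -5p - 7 ⇒ p = - \frac{7}{6}.
Matching constants: q = 5p - 5q + 4 ⇒ q = - \frac{11}{36}.
General: c(n) = A·(-5)^n - \frac{7 n}{6} - \frac{11}{36}.
Apply c(0) = 4: A - \frac{11}{36} = 4 ⇒ A = \frac{155}{36}.
So c(n) = \frac{155 \left(-5\right)^{n}}{36} - \frac{7 n}{6} - \frac{11}{36}.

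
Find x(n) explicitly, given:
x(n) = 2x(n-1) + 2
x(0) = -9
First-order linear non-homogeneous.
Homogeneous solution: x_h(n) = A·(2)^n.
Try constant particular solution x_p = K: K = 2K + 2 ⇒ K = -2.
General: x(n) = A·(2)^n - 2.
Apply x(0) = -9: A - 2 = -9 ⇒ A = -7.
So x(n) = - 7 \cdot 2^{n} - 2.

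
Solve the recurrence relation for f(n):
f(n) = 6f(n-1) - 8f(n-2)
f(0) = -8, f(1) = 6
Characteristic equation: x² - 6x + 8 = 0, which factors as (x - (2))(x - (4)) = 0.
Roots r₁ = 2, r₂ = 4 (distinct).
General solution: f(n) = A·(2)^n + B·(4)^n.
From f(0) = -8: A + B = -8.
From f(1) = 6: 2A + 4B = 6.
Solving: A = -19, B = 11.
So f(n) = - 19 \cdot 2^{n} + 11 \cdot 4^{n}.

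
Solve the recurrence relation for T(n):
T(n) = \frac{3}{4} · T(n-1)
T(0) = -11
Pure geometric recurrence with ratio \frac{3}{4}.
By induction T(n) = T(0) · (\frac{3}{4})^n = - 11 \left(\frac{3}{4}\right)^{n}.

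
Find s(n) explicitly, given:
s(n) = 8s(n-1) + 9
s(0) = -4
First-order linear non-homogeneous.
Homogeneous solution: s_h(n) = A·(8)^n.
Try constant particular solution s_p = K: K = 8K + 9 ⇒ K = - \frac{9}{7}.
General: s(n) = A·(8)^n - \frac{9}{7}.
Apply s(0) = -4: A - \frac{9}{7} = -4 ⇒ A = - \frac{19}{7}.
So s(n) = - \frac{19 \cdot 8^{n}}{7} - \frac{9}{7}.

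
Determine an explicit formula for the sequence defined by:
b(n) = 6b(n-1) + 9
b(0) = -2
First-order linear non-homogeneous.
Homogeneous solution: b_h(n) = A·(6)^n.
Try constant particular solution b_p = K: K = 6K + 9 ⇒ K = - \frac{9}{5}.
General: b(n) = A·(6)^n - \frac{9}{5}.
Apply b(0) = -2: A - \frac{9}{5} = -2 ⇒ A = - \frac{1}{5}.
So b(n) = - \frac{6^{n}}{5} - \frac{9}{5}.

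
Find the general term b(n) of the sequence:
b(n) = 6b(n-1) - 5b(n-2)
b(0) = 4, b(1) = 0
Characteristic equation: x² - 6x + 5 = 0, which factors as (x - (1))(x - (5)) = 0.
Roots r₁ = 1, r₂ = 5 (distinct).
General solution: b(n) = A·(1)^n + B·(5)^n.
From b(0) = 4: A + B = 4.
From b(1) = 0: A + 5B = 0.
Solving: A = 5, B = -1.
So b(n) = 5 - 5^{n}.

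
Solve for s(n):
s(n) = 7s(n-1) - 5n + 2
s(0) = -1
First-order linear with linear forcing.
Homogeneous solution: s_h(n) = A·(7)^n.
Try particular s_p(n) = pn + q. Substituting:
  pn + q = 7(p(n-1) + q) - 5n + 2.
Matching the n-coefficient: p = 7p - 5 ⇒ p = \frac{5}{6}.
Matching constants: q = -7p + 7q + 2 ⇒ q = \frac{23}{36}.
General: s(n) = A·(7)^n + \frac{5 n}{6} + \frac{23}{36}.
Apply s(0) = -1: A + \frac{23}{36} = -1 ⇒ A = - \frac{59}{36}.
So s(n) = - \frac{59 \cdot 7^{n}}{36} + \frac{5 n}{6} + \frac{23}{36}.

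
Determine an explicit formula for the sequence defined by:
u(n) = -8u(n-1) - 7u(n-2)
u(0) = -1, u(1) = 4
Characteristic equation: x² + 8x + 7 = 0, which factors as (x - (-7))(x - (-1)) = 0.
Roots r₁ = -7, r₂ = -1 (distinct).
General solution: u(n) = A·(-7)^n + B·(-1)^n.
From u(0) = -1: A + B = -1.
From u(1) = 4: -7A - B = 4.
Solving: A = - \frac{1}{2}, B = - \frac{1}{2}.
So u(n) = - \frac{\left(-1\right)^{n}}{2} - \frac{\left(-7\right)^{n}}{2}.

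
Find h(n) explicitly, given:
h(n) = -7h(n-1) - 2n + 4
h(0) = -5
First-order linear with linear forcing.
Homogeneous solution: h_h(n) = A·(-7)^n.
Try particular h_p(n) = pn + q. Substituting:
  pn + q = -7(p(n-1) + q) - 2n + 4.
Matching the n-coefficient: p = -7p - 2 ⇒ p = - \frac{1}{4}.
Matching constants: q = 7p - 7q + 4 ⇒ q = \frac{9}{32}.
General: h(n) = A·(-7)^n - \frac{n}{4} + \frac{9}{32}.
Apply h(0) = -5: A + \frac{9}{32} = -5 ⇒ A = - \frac{169}{32}.
So h(n) = - \frac{169 \left(-7\right)^{n}}{32} - \frac{n}{4} + \frac{9}{32}.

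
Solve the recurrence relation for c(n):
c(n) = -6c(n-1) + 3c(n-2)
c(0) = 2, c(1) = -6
Characteristic equation: x² + 6x - 3 = 0.
Discriminant Δ = (-6)² + 4·(3) = 48.
Roots r₁,₂ = (-6 ± √48)/2, so r₁ = -3 + 2 \sqrt{3}, r₂ = - 2 \sqrt{3} - 3.
General solution: c(n) = A·r₁^n + B·r₂^n.
From the initial conditions, A + B = 2 and r₁A + r₂B = -6.
Since r₁ - r₂ = √48: A = (-6 - (2)r₂)/√48 = 1, and B = 2 - A = 1.
So c(n) = \left(1\right)\left(-3 + 2 \sqrt{3}\right)^n + \left(1\right)\left(- 2 \sqrt{3} - 3\right)^n.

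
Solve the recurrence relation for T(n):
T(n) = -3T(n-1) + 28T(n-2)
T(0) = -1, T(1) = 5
Characteristic equation: x² + 3x - 28 = 0, which factors as (x - (4))(x - (-7)) = 0.
Roots r₁ = 4, r₂ = -7 (distinct).
General solution: T(n) = A·(4)^n + B·(-7)^n.
From T(0) = -1: A + B = -1.
From T(1) = 5: 4A - 7B = 5.
Solving: A = - \frac{2}{11}, B = - \frac{9}{11}.
So T(n) = - \frac{9 \left(-7\right)^{n}}{11} - \frac{2 \cdot 4^{n}}{11}.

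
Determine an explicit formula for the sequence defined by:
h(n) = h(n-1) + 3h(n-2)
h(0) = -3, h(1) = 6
Characteristic equation: x² - x - 3 = 0.
Discriminant Δ = (1)² + 4·(3) = 13.
Roots r₁,₂ = (1 ± √13)/2, so r₁ = \frac{1}{2} + \frac{\sqrt{13}}{2}, r₂ = \frac{1}{2} - \frac{\sqrt{13}}{2}.
General solution: h(n) = A·r₁^n + B·r₂^n.
From the initial conditions, A + B = -3 and r₁A + r₂B = 6.
Since r₁ - r₂ = √13: A = (6 - (-3)r₂)/√13 = - \frac{3}{2} + \frac{15 \sqrt{13}}{26}, and B = -3 - A = - \frac{15 \sqrt{13}}{26} - \frac{3}{2}.
So h(n) = \left(- \frac{3}{2} + \frac{15 \sqrt{13}}{26}\right)\left(\frac{1}{2} + \frac{\sqrt{13}}{2}\right)^n + \left(- \frac{15 \sqrt{13}}{26} - \frac{3}{2}\right)\left(\frac{1}{2} - \frac{\sqrt{13}}{2}\right)^n.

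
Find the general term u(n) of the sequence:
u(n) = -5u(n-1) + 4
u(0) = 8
First-order linear non-homogeneous.
Homogeneous solution: u_h(n) = A·(-5)^n.
Try constant particular solution u_p = K: K = -5K + 4 ⇒ K = \frac{2}{3}.
General: u(n) = A·(-5)^n + \frac{2}{3}.
Apply u(0) = 8: A + \frac{2}{3} = 8 ⇒ A = \frac{22}{3}.
So u(n) = \frac{22 \left(-5\right)^{n}}{3} + \frac{2}{3}.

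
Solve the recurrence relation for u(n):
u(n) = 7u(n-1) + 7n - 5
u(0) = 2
First-order linear with linear forcing.
Homogeneous solution: u_h(n) = A·(7)^n.
Try particular u_p(n) = pn + q. Substituting:
  pn + q = 7(p(n-1) + q) + 7n - 5.
Matching the n-coefficient: p = 7p + 7 ⇒ p = - \frac{7}{6}.
Matching constants: q = -7p + 7q - 5 ⇒ q = - \frac{19}{36}.
General: u(n) = A·(7)^n - \frac{7 n}{6} - \frac{19}{36}.
Apply u(0) = 2: A - \frac{19}{36} = 2 ⇒ A = \frac{91}{36}.
So u(n) = \frac{91 \cdot 7^{n}}{36} - \frac{7 n}{6} - \frac{19}{36}.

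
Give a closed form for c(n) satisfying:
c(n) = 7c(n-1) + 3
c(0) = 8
First-order linear non-homogeneous.
Homogeneous solution: c_h(n) = A·(7)^n.
Try constant particular solution c_p = K: K = 7K + 3 ⇒ K = - \frac{1}{2}.
General: c(n) = A·(7)^n - \frac{1}{2}.
Apply c(0) = 8: A - \frac{1}{2} = 8 ⇒ A = \frac{17}{2}.
So c(n) = \frac{17 \cdot 7^{n}}{2} - \frac{1}{2}.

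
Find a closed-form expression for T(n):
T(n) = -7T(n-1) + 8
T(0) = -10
First-order linear non-homogeneous.
Homogeneous solution: T_h(n) = A·(-7)^n.
Try constant particular solution T_p = K: K = -7K + 8 ⇒ K = 1.
General: T(n) = A·(-7)^n + 1.
Apply T(0) = -10: A + 1 = -10 ⇒ A = -11.
So T(n) = 1 - 11 \left(-7\right)^{n}.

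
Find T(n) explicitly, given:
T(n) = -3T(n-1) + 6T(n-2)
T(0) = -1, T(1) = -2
Characteristic equation: x² + 3x - 6 = 0.
Discriminant Δ = (-3)² + 4·(6) = 33.
Roots r₁,₂ = (-3 ± √33)/2, so r₁ = - \frac{3}{2} + \frac{\sqrt{33}}{2}, r₂ = - \frac{\sqrt{33}}{2} - \frac{3}{2}.
General solution: T(n) = A·r₁^n + B·r₂^n.
From the initial conditions, A + B = -1 and r₁A + r₂B = -2.
Since r₁ - r₂ = √33: A = (-2 - (-1)r₂)/√33 = - \frac{7 \sqrt{33}}{66} - \frac{1}{2}, and B = -1 - A = - \frac{1}{2} + \frac{7 \sqrt{33}}{66}.
So T(n) = \left(- \frac{7 \sqrt{33}}{66} - \frac{1}{2}\right)\left(- \frac{3}{2} + \frac{\sqrt{33}}{2}\right)^n + \left(- \frac{1}{2} + \frac{7 \sqrt{33}}{66}\right)\left(- \frac{\sqrt{33}}{2} - \frac{3}{2}\right)^n.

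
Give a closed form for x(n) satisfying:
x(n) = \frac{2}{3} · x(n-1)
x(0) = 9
Pure geometric recurrence with ratio \frac{2}{3}.
By induction x(n) = x(0) · (\frac{2}{3})^n = 9 \left(\frac{2}{3}\right)^{n}.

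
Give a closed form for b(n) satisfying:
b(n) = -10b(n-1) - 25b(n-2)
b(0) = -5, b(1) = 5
Characteristic equation: x² + 10x + 25 = 0, which is (x - (-5))².
Repeated root r = -5.
General solution: b(n) = (A + Bn)·(-5)^n.
From b(0) = -5: A = -5.
From b(1) = 5: (A + B)·(-5) = 5 ⇒ B = 4.
So b(n) = \left(4 n - 5\right) \cdot (-5)^n.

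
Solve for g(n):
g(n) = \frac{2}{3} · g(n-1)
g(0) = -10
Pure geometric recurrence with ratio \frac{2}{3}.
By induction g(n) = g(0) · (\frac{2}{3})^n = - 10 \left(\frac{2}{3}\right)^{n}.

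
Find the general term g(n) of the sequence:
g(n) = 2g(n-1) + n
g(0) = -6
First-order linear with linear forcing.
Homogeneous solution: g_h(n) = A·(2)^n.
Try particular g_p(n) = pn + q. Substituting:
  pn + q = 2(p(n-1) + q) + n.
Matching the n-coefficient: p = 2p + 1 ⇒ p = -1.
Matching constants: q = -2p + 2q ⇒ q = -2.
General: g(n) = A·(2)^n - n - 2.
Apply g(0) = -6: A - 2 = -6 ⇒ A = -4.
So g(n) = - 4 \cdot 2^{n} - n - 2.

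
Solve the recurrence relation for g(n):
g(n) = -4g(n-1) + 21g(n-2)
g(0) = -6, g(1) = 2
Characteristic equation: x² + 4x - 21 = 0, which factors as (x - (-7))(x - (3)) = 0.
Roots r₁ = -7, r₂ = 3 (distinct).
General solution: g(n) = A·(-7)^n + B·(3)^n.
From g(0) = -6: A + B = -6.
From g(1) = 2: -7A + 3B = 2.
Solving: A = -2, B = -4.
So g(n) = - 2 \left(-7\right)^{n} - 4 \cdot 3^{n}.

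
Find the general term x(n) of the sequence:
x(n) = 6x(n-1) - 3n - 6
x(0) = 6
First-order linear with linear forcing.
Homogeneous solution: x_h(n) = A·(6)^n.
Try particular x_p(n) = pn + q. Substituting:
  pn + q = 6(p(n-1) + q) - 3n - 6.
Matching the n-coefficient: p = 6p - 3 ⇒ p = \frac{3}{5}.
Matching constants: q = -6p + 6q - 6 ⇒ q = \frac{48}{25}.
General: x(n) = A·(6)^n + \frac{3 n}{5} + \frac{48}{25}.
Apply x(0) = 6: A + \frac{48}{25} = 6 ⇒ A = \frac{102}{25}.
So x(n) = \frac{102 \cdot 6^{n}}{25} + \frac{3 n}{5} + \frac{48}{25}.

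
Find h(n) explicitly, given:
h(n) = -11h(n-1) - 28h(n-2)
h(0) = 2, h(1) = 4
Characteristic equation: x² + 11x + 28 = 0, which factors as (x - (-4))(x - (-7)) = 0.
Roots r₁ = -4, r₂ = -7 (distinct).
General solution: h(n) = A·(-4)^n + B·(-7)^n.
From h(0) = 2: A + B = 2.
From h(1) = 4: -4A - 7B = 4.
Solving: A = 6, B = -4.
So h(n) = 6 \left(-4\right)^{n} - 4 \left(-7\right)^{n}.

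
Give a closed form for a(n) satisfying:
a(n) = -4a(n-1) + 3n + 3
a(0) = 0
First-order linear with linear forcing.
Homogeneous solution: a_h(n) = A·(-4)^n.
Try particular a_p(n) = pn + q. Substituting:
  pn + q = -4(p(n-1) + q) + 3n + 3.
Matching the n-coefficient: p = -4p + 3 ⇒ p = \frac{3}{5}.
Matching constants: q = 4p - 4q + 3 ⇒ q = \frac{27}{25}.
General: a(n) = A·(-4)^n + \frac{3 n}{5} + \frac{27}{25}.
Apply a(0) = 0: A + \frac{27}{25} = 0 ⇒ A = - \frac{27}{25}.
So a(n) = - \frac{27 \left(-4\right)^{n}}{25} + \frac{3 n}{5} + \frac{27}{25}.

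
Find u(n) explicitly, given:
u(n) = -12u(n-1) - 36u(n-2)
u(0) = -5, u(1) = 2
Characteristic equation: x² + 12x + 36 = 0, which is (x - (-6))².
Repeated root r = -6.
General solution: u(n) = (A + Bn)·(-6)^n.
From u(0) = -5: A = -5.
From u(1) = 2: (A + B)·(-6) = 2 ⇒ B = \frac{14}{3}.
So u(n) = \left(\frac{14 n}{3} - 5\right) \cdot (-6)^n.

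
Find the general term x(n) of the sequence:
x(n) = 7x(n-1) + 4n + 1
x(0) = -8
First-order linear with linear forcing.
Homogeneous solution: x_h(n) = A·(7)^n.
Try particular x_p(n) = pn + q. Substituting:
  pn + q = 7(p(n-1) + q) + 4n + 1.
Matching the n-coefficient: p = 7p + 4 ⇒ p = - \frac{2}{3}.
Matching constants: q = -7p + 7q + 1 ⇒ q = - \frac{17}{18}.
General: x(n) = A·(7)^n - \frac{2 n}{3} - \frac{17}{18}.
Apply x(0) = -8: A - \frac{17}{18} = -8 ⇒ A = - \frac{127}{18}.
So x(n) = - \frac{127 \cdot 7^{n}}{18} - \frac{2 n}{3} - \frac{17}{18}.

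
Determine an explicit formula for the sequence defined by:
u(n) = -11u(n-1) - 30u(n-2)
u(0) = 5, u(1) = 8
Characteristic equation: x² + 11x + 30 = 0, which factors as (x - (-6))(x - (-5)) = 0.
Roots r₁ = -6, r₂ = -5 (distinct).
General solution: u(n) = A·(-6)^n + B·(-5)^n.
From u(0) = 5: A + B = 5.
From u(1) = 8: -6A - 5B = 8.
Solving: A = -33, B = 38.
So u(n) = 38 \left(-5\right)^{n} - 33 \left(-6\right)^{n}.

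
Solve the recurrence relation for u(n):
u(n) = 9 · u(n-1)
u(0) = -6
Pure geometric recurrence with ratio 9.
By induction u(n) = u(0) · (9)^n = - 6 \cdot 9^{n}.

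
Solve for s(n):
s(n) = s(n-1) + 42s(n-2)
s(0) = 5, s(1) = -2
Characteristic equation: x² - x - 42 = 0, which factors as (x - (-6))(x - (7)) = 0.
Roots r₁ = -6, r₂ = 7 (distinct).
General solution: s(n) = A·(-6)^n + B·(7)^n.
From s(0) = 5: A + B = 5.
From s(1) = -2: -6A + 7B = -2.
Solving: A = \frac{37}{13}, B = \frac{28}{13}.
So s(n) = \frac{37 \left(-6\right)^{n}}{13} + \frac{28 \cdot 7^{n}}{13}.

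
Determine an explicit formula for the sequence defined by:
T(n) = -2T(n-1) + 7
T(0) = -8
First-order linear non-homogeneous.
Homogeneous solution: T_h(n) = A·(-2)^n.
Try constant particular solution T_p = K: K = -2K + 7 ⇒ K = \frac{7}{3}.
General: T(n) = A·(-2)^n + \frac{7}{3}.
Apply T(0) = -8: A + \frac{7}{3} = -8 ⇒ A = - \frac{31}{3}.
So T(n) = \frac{7}{3} - \frac{31 \left(-2\right)^{n}}{3}.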